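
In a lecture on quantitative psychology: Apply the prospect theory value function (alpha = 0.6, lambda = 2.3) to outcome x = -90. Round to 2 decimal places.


Since x = -90 < 0, use v(x) = -lambda*(-x)^alpha
(-x) = 90
90^0.6 = 14.878
v(-90) = -2.3 * 14.878
= -34.22


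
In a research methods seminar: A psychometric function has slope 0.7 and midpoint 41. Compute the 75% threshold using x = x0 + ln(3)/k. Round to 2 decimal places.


At P = 0.75: 0.75 = 1/(1 + e^(-k*(x-x0)))
Solving: e^(-k*(x-x0)) = 1/3
x = x0 + ln(3)/k
ln(3) = 1.0986
x = 41 + 1.0986/0.7
= 41 + 1.5694
= 42.57


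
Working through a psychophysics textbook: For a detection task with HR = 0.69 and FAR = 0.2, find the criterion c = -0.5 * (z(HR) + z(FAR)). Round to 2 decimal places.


c = -0.5 * (z(HR) + z(FAR))
z(0.69) = 0.4959
z(0.2) = -0.8416
c = -0.5 * (0.4959 + -0.8416)
= -0.5 * -0.3457
= 0.17


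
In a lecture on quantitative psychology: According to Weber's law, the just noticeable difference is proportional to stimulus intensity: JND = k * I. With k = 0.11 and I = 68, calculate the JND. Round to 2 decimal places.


JND = k * I
JND = 0.11 * 68
= 7.48


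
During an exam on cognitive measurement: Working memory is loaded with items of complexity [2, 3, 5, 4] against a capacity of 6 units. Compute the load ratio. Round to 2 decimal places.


Total complexity = 2 + 3 + 5 + 4 = 14
Load = total / capacity = 14 / 6
= 2.33


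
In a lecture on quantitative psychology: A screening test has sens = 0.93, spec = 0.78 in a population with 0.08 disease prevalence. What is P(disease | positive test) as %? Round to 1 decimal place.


PPV = (sens * prev) / (sens * prev + (1-spec) * (1-prev))
Numerator = 0.93 * 0.08 = 0.0744
P(positive and no disease) = (1 - spec) * (1 - prev) = (1 - 0.78) * (1 - 0.08) = 0.2024
Denominator = 0.0744 + 0.2024 = 0.2768
PPV = 0.0744 / 0.2768 = 0.268786
As percentage = 26.9


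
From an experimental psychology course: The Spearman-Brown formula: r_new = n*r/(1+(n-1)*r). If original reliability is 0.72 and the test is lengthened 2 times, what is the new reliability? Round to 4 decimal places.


r_new = n*r / (1 + (n-1)*r)
Numerator = 2 * 0.72 = 1.44
Denominator = 1 + 1 * 0.72 = 1.72
r_new = 1.44 / 1.72
= 0.8372


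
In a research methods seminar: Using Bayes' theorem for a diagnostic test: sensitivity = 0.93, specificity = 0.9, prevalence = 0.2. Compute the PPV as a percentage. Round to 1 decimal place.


PPV = (sens * prev) / (sens * prev + (1-spec) * (1-prev))
Numerator = 0.93 * 0.2 = 0.186
P(positive and no disease) = (1 - spec) * (1 - prev) = (1 - 0.9) * (1 - 0.2) = 0.08
Denominator = 0.186 + 0.08 = 0.266
PPV = 0.186 / 0.266 = 0.699248
As percentage = 69.9


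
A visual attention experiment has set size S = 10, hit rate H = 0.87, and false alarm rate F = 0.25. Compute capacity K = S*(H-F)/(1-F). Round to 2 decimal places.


K = S * (H - F) / (1 - F)
H - F = 0.62
1 - F = 0.75
K = 10 * 0.62 / 0.75
= 8.27


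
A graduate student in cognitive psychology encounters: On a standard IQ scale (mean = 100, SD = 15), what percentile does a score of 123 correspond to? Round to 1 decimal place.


z = (IQ - mean) / SD
z = (123 - 100) / 15 = 1.5333
Percentile = Phi(1.5333) * 100
Phi(1.5333) = 0.937399
= 93.7


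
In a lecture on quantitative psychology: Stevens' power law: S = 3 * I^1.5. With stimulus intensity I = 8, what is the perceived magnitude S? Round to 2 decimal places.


S = 3 * 8^1.5
8^1.5 = 22.6274
S = 3 * 22.6274
= 67.88


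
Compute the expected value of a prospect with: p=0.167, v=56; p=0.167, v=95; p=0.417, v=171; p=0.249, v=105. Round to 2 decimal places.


EU = sum(p_i * v_i)
0.167 * 56 = 9.352
0.167 * 95 = 15.865
0.417 * 171 = 71.307
0.249 * 105 = 26.145
EU = 9.352 + 15.865 + 71.307 + 26.145
= 122.67


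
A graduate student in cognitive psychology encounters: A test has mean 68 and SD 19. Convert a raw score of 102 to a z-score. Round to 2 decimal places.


z = (X - mu) / sigma
= (102 - 68) / 19
= 34 / 19
= 1.79


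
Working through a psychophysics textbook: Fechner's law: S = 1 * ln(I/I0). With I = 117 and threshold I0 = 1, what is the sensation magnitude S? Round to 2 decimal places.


S = 1 * ln(117/1)
I/I0 = 117.0
ln(117.0) = 4.7622
S = 1 * 4.7622
= 4.76


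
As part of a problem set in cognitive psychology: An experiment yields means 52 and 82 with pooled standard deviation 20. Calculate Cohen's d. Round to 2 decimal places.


Cohen's d = (M1 - M2) / S_pooled
= (52 - 82) / 20
= -30 / 20
= -1.50


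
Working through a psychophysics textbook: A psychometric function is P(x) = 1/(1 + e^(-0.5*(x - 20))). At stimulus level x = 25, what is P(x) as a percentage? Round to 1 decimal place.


P(x) = 1/(1 + e^(-0.5*(25 - 20)))
Exponent = -0.5 * 5 = -2.5
e^(-2.5) = 0.082085
P = 1/(1 + 0.082085) = 0.924142
Percentage = 92.4


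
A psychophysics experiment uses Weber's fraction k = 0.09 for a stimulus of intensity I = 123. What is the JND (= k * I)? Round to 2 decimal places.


JND = k * I
JND = 0.09 * 123
= 11.07


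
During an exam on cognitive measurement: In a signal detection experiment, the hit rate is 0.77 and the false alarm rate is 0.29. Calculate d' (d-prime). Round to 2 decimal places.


d' = z(HR) - z(FAR)
z(0.77) = 0.7388
z(0.29) = -0.5534
d' = 0.7388 - -0.5534
= 1.29


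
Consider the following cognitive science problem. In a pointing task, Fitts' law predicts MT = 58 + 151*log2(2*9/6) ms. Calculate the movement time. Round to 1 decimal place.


MT = 58 + 151 * log2(2*9/6)
2D/W = 3.0
log2(3.0) = 1.585
MT = 58 + 151 * 1.585
= 297.3 ms


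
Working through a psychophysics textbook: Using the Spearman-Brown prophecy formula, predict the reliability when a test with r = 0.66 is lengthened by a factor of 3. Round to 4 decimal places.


r_new = n*r / (1 + (n-1)*r)
Numerator = 3 * 0.66 = 1.98
Denominator = 1 + 2 * 0.66 = 2.32
r_new = 1.98 / 2.32
= 0.8534


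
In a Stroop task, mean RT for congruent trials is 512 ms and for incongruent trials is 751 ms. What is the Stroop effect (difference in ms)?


Stroop effect = RT(incongruent) - RT(congruent)
= 751 - 512
= 239 ms


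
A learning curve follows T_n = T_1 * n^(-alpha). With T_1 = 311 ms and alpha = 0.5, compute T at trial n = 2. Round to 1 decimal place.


T_n = 311 * 2^(-0.5)
2^(-0.5) = 0.707107
T_n = 311 * 0.707107
= 219.9 ms


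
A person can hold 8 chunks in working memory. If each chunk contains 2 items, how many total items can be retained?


Total items = chunks * items_per_chunk
= 8 * 2
= 16


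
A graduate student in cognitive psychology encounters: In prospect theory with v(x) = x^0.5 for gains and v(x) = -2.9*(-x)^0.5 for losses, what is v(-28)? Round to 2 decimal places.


Since x = -28 < 0, use v(x) = -lambda*(-x)^alpha
(-x) = 28
28^0.5 = 5.2915
v(-28) = -2.9 * 5.2915
= -15.35


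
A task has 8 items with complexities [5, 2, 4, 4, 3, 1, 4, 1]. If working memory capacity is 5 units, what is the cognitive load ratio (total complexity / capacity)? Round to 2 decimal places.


Total complexity = 5 + 2 + 4 + 4 + 3 + 1 + 4 + 1 = 24
Load = total / capacity = 24 / 5
= 4.80


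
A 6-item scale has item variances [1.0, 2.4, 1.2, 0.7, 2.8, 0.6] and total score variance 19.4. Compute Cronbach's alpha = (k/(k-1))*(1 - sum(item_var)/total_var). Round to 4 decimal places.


alpha = (k/(k-1)) * (1 - sum(s_i^2)/s_total^2)
sum(item variances) = 8.7
k/(k-1) = 6/5 = 1.2
1 - 8.7/19.4 = 1 - 0.448454 = 0.551546
alpha = 1.2 * 0.551546
= 0.6619


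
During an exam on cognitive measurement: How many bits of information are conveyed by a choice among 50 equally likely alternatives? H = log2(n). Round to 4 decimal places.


H = log2(n)
H = log2(50)
= 5.6439


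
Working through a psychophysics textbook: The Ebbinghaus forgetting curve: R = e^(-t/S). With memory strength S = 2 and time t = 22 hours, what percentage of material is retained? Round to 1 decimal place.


R = e^(-t/S)
-t/S = -22/2 = -11.0
R = e^(-11.0) = 1.7e-05
Percentage = 1.7e-05 * 100
= 0.0


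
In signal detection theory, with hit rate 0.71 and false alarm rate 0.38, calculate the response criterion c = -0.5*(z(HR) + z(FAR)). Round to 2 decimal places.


c = -0.5 * (z(HR) + z(FAR))
z(0.71) = 0.5534
z(0.38) = -0.3055
c = -0.5 * (0.5534 + -0.3055)
= -0.5 * 0.2479
= -0.12


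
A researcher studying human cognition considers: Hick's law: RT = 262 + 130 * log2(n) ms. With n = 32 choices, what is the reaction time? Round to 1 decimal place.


RT = 262 + 130 * log2(32)
log2(32) = 5.0
RT = 262 + 130 * 5.0
= 262 + 650.0
= 912.0 ms


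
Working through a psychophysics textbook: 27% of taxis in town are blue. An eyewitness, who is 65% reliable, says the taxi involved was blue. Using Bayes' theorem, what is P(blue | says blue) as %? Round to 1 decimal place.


P(blue | says blue) = P(says blue | blue)*P(blue) / [P(says blue | blue)*P(blue) + P(says blue | not blue)*P(not blue)]
Numerator = 0.65 * 0.27 = 0.1755
False identification = 0.35 * 0.73 = 0.2555
P = 0.1755 / (0.1755 + 0.2555)
= 0.1755 / 0.431
As percentage = 40.7


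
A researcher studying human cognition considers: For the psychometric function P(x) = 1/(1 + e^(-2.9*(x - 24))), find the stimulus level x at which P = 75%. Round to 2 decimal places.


At P = 0.75: 0.75 = 1/(1 + e^(-k*(x-x0)))
Solving: e^(-k*(x-x0)) = 1/3
x = x0 + ln(3)/k
ln(3) = 1.0986
x = 24 + 1.0986/2.9
= 24 + 0.3788
= 24.38


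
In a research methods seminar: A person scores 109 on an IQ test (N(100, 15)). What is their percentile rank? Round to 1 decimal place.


z = (IQ - mean) / SD
z = (109 - 100) / 15 = 0.6
Percentile = Phi(0.6) * 100
Phi(0.6) = 0.725747
= 72.6


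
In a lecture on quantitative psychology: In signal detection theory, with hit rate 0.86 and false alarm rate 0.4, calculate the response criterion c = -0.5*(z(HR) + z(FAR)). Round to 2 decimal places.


c = -0.5 * (z(HR) + z(FAR))
z(0.86) = 1.0803
z(0.4) = -0.2533
c = -0.5 * (1.0803 + -0.2533)
= -0.5 * 0.827
= -0.41


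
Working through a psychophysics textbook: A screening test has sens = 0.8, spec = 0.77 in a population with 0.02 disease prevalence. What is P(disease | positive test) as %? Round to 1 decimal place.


PPV = (sens * prev) / (sens * prev + (1-spec) * (1-prev))
Numerator = 0.8 * 0.02 = 0.016
P(positive and no disease) = (1 - spec) * (1 - prev) = (1 - 0.77) * (1 - 0.02) = 0.2254
Denominator = 0.016 + 0.2254 = 0.2414
PPV = 0.016 / 0.2414 = 0.06628
As percentage = 6.6


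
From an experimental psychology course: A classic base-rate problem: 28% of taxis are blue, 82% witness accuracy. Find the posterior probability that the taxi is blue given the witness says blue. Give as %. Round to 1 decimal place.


P(blue | says blue) = P(says blue | blue)*P(blue) / [P(says blue | blue)*P(blue) + P(says blue | not blue)*P(not blue)]
Numerator = 0.82 * 0.28 = 0.2296
False identification = 0.18 * 0.72 = 0.1296
P = 0.2296 / (0.2296 + 0.1296)
= 0.2296 / 0.3592
As percentage = 63.9


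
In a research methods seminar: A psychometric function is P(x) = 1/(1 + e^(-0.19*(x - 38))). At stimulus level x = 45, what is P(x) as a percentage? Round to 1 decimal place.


P(x) = 1/(1 + e^(-0.19*(45 - 38)))
Exponent = -0.19 * 7 = -1.33
e^(-1.33) = 0.264477
P = 1/(1 + 0.264477) = 0.790841
Percentage = 79.1


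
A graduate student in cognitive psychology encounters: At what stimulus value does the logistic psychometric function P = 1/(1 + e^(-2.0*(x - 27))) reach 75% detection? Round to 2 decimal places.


At P = 0.75: 0.75 = 1/(1 + e^(-k*(x-x0)))
Solving: e^(-k*(x-x0)) = 1/3
x = x0 + ln(3)/k
ln(3) = 1.0986
x = 27 + 1.0986/2.0
= 27 + 0.5493
= 27.55


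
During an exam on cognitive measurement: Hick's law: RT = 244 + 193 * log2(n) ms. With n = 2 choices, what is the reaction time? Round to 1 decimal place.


RT = 244 + 193 * log2(2)
log2(2) = 1.0
RT = 244 + 193 * 1.0
= 244 + 193.0
= 437.0 ms


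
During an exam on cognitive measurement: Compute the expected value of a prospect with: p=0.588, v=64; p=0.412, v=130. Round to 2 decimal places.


EU = sum(p_i * v_i)
0.588 * 64 = 37.632
0.412 * 130 = 53.56
EU = 37.632 + 53.56
= 91.19


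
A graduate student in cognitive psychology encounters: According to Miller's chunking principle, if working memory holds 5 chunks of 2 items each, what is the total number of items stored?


Total items = chunks * items_per_chunk
= 5 * 2
= 10


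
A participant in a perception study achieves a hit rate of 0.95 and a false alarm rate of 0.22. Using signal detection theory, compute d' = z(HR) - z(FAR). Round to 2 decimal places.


d' = z(HR) - z(FAR)
z(0.95) = 1.6449
z(0.22) = -0.7722
d' = 1.6449 - -0.7722
= 2.42


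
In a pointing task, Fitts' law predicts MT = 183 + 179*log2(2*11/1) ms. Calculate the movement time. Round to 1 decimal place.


MT = 183 + 179 * log2(2*11/1)
2D/W = 22.0
log2(22.0) = 4.4594
MT = 183 + 179 * 4.4594
= 981.2 ms


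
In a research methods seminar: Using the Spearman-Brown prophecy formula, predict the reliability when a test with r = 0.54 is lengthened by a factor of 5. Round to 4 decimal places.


r_new = n*r / (1 + (n-1)*r)
Numerator = 5 * 0.54 = 2.7
Denominator = 1 + 4 * 0.54 = 3.16
r_new = 2.7 / 3.16
= 0.8544


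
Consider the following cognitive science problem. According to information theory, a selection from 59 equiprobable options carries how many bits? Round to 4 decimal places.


H = log2(n)
H = log2(59)
= 5.8826


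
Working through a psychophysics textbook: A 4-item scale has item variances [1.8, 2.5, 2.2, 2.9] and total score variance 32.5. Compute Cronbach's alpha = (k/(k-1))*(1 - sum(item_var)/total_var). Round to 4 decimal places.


alpha = (k/(k-1)) * (1 - sum(s_i^2)/s_total^2)
sum(item variances) = 9.4
k/(k-1) = 4/3 = 1.333333
1 - 9.4/32.5 = 1 - 0.289231 = 0.710769
alpha = 1.333333 * 0.710769
= 0.9477


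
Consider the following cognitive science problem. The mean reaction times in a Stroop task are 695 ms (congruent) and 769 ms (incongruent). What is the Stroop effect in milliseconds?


Stroop effect = RT(incongruent) - RT(congruent)
= 769 - 695
= 74 ms


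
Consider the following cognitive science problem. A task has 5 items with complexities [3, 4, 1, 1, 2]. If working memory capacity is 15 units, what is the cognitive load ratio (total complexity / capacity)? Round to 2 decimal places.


Total complexity = 3 + 4 + 1 + 1 + 2 = 11
Load = total / capacity = 11 / 15
= 0.73


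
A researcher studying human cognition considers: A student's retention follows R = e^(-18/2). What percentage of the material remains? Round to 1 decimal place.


R = e^(-t/S)
-t/S = -18/2 = -9.0
R = e^(-9.0) = 0.000123
Percentage = 0.000123 * 100
= 0.0


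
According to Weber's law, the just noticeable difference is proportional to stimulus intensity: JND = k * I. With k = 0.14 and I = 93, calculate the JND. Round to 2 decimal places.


JND = k * I
JND = 0.14 * 93
= 13.02


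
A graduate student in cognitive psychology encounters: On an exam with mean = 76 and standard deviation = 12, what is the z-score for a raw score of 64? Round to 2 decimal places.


z = (X - mu) / sigma
= (64 - 76) / 12
= -12 / 12
= -1.00


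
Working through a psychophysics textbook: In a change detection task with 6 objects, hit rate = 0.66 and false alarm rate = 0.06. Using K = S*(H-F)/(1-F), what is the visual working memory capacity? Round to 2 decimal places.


K = S * (H - F) / (1 - F)
H - F = 0.6
1 - F = 0.94
K = 6 * 0.6 / 0.94
= 3.83


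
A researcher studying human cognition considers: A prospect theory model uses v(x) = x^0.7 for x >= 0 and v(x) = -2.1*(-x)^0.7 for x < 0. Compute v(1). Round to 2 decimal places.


Since x = 1 >= 0, use v(x) = x^0.7
1^0.7 = 1.0
v(1) = 1.00


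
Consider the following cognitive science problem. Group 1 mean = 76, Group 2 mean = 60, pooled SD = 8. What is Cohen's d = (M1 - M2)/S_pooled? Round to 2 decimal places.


Cohen's d = (M1 - M2) / S_pooled
= (76 - 60) / 8
= 16 / 8
= 2.00


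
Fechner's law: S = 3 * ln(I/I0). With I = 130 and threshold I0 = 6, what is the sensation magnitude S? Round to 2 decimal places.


S = 3 * ln(130/6)
I/I0 = 21.666667
ln(21.666667) = 3.0758
S = 3 * 3.0758
= 9.23


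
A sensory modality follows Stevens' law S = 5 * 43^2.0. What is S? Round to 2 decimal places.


S = 5 * 43^2.0
43^2.0 = 1849.0
S = 5 * 1849.0
= 9245.00


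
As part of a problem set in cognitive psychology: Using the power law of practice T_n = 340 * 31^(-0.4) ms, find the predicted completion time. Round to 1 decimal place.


T_n = 340 * 31^(-0.4)
31^(-0.4) = 0.253195
T_n = 340 * 0.253195
= 86.1 ms


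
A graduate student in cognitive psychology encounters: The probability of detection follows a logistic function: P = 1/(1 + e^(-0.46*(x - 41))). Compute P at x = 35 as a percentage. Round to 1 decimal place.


P(x) = 1/(1 + e^(-0.46*(35 - 41)))
Exponent = -0.46 * -6 = 2.76
e^(2.76) = 15.799843
P = 1/(1 + 15.799843) = 0.059524
Percentage = 6.0


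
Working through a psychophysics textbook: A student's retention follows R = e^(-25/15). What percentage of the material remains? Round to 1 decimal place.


R = e^(-t/S)
-t/S = -25/15 = -1.666667
R = e^(-1.666667) = 0.188876
Percentage = 0.188876 * 100
= 18.9


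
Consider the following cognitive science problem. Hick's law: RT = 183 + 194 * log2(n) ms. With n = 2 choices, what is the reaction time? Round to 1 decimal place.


RT = 183 + 194 * log2(2)
log2(2) = 1.0
RT = 183 + 194 * 1.0
= 183 + 194.0
= 377.0 ms


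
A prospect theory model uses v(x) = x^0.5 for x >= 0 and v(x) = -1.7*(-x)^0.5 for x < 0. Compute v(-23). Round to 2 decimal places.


Since x = -23 < 0, use v(x) = -lambda*(-x)^alpha
(-x) = 23
23^0.5 = 4.7958
v(-23) = -1.7 * 4.7958
= -8.15


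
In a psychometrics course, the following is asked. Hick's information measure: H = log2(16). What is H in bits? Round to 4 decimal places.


H = log2(n)
H = log2(16)
= 4.0000


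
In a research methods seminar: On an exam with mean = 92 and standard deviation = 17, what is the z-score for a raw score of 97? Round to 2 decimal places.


z = (X - mu) / sigma
= (97 - 92) / 17
= 5 / 17
= 0.29


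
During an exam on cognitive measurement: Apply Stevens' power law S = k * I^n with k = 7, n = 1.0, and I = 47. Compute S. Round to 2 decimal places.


S = 7 * 47^1.0
47^1.0 = 47.0
S = 7 * 47.0
= 329.00


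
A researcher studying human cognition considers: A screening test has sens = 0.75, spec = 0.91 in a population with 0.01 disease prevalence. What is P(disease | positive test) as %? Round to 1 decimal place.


PPV = (sens * prev) / (sens * prev + (1-spec) * (1-prev))
Numerator = 0.75 * 0.01 = 0.0075
P(positive and no disease) = (1 - spec) * (1 - prev) = (1 - 0.91) * (1 - 0.01) = 0.0891
Denominator = 0.0075 + 0.0891 = 0.0966
PPV = 0.0075 / 0.0966 = 0.07764
As percentage = 7.8


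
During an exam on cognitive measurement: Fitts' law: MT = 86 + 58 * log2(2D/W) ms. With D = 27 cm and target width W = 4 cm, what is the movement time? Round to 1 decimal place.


MT = 86 + 58 * log2(2*27/4)
2D/W = 13.5
log2(13.5) = 3.7549
MT = 86 + 58 * 3.7549
= 303.8 ms


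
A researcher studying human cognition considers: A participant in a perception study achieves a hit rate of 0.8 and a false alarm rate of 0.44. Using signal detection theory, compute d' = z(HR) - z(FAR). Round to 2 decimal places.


d' = z(HR) - z(FAR)
z(0.8) = 0.8416
z(0.44) = -0.151
d' = 0.8416 - -0.151
= 0.99


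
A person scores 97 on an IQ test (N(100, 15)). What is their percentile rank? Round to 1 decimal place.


z = (IQ - mean) / SD
z = (97 - 100) / 15 = -0.2
Percentile = Phi(-0.2) * 100
Phi(-0.2) = 0.42074
= 42.1


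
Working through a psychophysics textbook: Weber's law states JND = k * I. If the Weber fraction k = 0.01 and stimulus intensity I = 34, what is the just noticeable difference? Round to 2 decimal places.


JND = k * I
JND = 0.01 * 34
= 0.34


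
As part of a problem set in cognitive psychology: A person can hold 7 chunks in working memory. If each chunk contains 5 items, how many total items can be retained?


Total items = chunks * items_per_chunk
= 7 * 5
= 35


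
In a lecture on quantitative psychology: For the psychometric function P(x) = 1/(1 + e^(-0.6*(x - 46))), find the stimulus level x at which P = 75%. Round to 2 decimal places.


At P = 0.75: 0.75 = 1/(1 + e^(-k*(x-x0)))
Solving: e^(-k*(x-x0)) = 1/3
x = x0 + ln(3)/k
ln(3) = 1.0986
x = 46 + 1.0986/0.6
= 46 + 1.831
= 47.83


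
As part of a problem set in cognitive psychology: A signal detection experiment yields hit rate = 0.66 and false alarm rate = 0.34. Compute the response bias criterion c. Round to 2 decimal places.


c = -0.5 * (z(HR) + z(FAR))
z(0.66) = 0.4125
z(0.34) = -0.4125
c = -0.5 * (0.4125 + -0.4125)
= -0.5 * 0.0
= 0.00


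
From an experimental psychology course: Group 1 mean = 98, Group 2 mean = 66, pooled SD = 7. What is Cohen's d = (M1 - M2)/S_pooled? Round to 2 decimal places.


Cohen's d = (M1 - M2) / S_pooled
= (98 - 66) / 7
= 32 / 7
= 4.57


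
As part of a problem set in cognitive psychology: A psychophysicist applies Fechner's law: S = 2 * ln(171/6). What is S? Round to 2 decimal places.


S = 2 * ln(171/6)
I/I0 = 28.5
ln(28.5) = 3.3499
S = 2 * 3.3499
= 6.70


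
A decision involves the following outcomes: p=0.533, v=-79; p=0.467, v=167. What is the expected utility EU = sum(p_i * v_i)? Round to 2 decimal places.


EU = sum(p_i * v_i)
0.533 * -79 = -42.107
0.467 * 167 = 77.989
EU = -42.107 + 77.989
= 35.88


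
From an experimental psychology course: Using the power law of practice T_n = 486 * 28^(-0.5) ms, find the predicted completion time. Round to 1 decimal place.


T_n = 486 * 28^(-0.5)
28^(-0.5) = 0.188982
T_n = 486 * 0.188982
= 91.8 ms


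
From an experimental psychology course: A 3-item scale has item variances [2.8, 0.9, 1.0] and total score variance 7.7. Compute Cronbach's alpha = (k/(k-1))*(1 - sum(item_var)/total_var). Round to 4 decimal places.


alpha = (k/(k-1)) * (1 - sum(s_i^2)/s_total^2)
sum(item variances) = 4.7
k/(k-1) = 3/2 = 1.5
1 - 4.7/7.7 = 1 - 0.61039 = 0.38961
alpha = 1.5 * 0.38961
= 0.5844


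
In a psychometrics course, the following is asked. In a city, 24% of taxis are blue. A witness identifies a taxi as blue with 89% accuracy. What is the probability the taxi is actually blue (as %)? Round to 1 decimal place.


P(blue | says blue) = P(says blue | blue)*P(blue) / [P(says blue | blue)*P(blue) + P(says blue | not blue)*P(not blue)]
Numerator = 0.89 * 0.24 = 0.2136
False identification = 0.11 * 0.76 = 0.0836
P = 0.2136 / (0.2136 + 0.0836)
= 0.2136 / 0.2972
As percentage = 71.9


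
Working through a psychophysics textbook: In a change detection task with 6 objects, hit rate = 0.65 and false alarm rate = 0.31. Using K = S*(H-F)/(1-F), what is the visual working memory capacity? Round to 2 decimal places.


K = S * (H - F) / (1 - F)
H - F = 0.34
1 - F = 0.69
K = 6 * 0.34 / 0.69
= 2.96


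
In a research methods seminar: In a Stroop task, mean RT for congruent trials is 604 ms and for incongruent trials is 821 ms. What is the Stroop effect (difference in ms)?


Stroop effect = RT(incongruent) - RT(congruent)
= 821 - 604
= 217 ms


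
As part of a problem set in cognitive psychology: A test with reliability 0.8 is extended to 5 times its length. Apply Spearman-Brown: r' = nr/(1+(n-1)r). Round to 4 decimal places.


r_new = n*r / (1 + (n-1)*r)
Numerator = 5 * 0.8 = 4.0
Denominator = 1 + 4 * 0.8 = 4.2
r_new = 4.0 / 4.2
= 0.9524


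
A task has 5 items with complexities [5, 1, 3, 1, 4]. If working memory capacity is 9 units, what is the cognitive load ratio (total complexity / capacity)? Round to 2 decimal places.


Total complexity = 5 + 1 + 3 + 1 + 4 = 14
Load = total / capacity = 14 / 9
= 1.56


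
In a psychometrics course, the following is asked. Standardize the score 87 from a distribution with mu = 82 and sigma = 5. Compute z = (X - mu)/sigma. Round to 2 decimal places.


z = (X - mu) / sigma
= (87 - 82) / 5
= 5 / 5
= 1.00


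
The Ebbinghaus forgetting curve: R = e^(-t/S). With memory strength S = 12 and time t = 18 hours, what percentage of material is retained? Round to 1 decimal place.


R = e^(-t/S)
-t/S = -18/12 = -1.5
R = e^(-1.5) = 0.22313
Percentage = 0.22313 * 100
= 22.3


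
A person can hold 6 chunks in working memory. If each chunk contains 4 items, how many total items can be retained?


Total items = chunks * items_per_chunk
= 6 * 4
= 24


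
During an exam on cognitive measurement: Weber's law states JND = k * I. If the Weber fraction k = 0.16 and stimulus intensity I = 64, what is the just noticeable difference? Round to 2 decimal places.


JND = k * I
JND = 0.16 * 64
= 10.24


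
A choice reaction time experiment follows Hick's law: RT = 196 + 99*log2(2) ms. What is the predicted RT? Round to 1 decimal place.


RT = 196 + 99 * log2(2)
log2(2) = 1.0
RT = 196 + 99 * 1.0
= 196 + 99.0
= 295.0 ms


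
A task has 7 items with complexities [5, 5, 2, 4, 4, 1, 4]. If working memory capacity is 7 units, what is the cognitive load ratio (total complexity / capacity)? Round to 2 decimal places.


Total complexity = 5 + 5 + 2 + 4 + 4 + 1 + 4 = 25
Load = total / capacity = 25 / 7
= 3.57


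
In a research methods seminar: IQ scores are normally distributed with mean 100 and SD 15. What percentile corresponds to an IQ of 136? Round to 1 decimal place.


z = (IQ - mean) / SD
z = (136 - 100) / 15 = 2.4
Percentile = Phi(2.4) * 100
Phi(2.4) = 0.991802
= 99.2


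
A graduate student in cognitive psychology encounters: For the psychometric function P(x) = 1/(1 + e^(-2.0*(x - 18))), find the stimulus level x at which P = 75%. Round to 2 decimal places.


At P = 0.75: 0.75 = 1/(1 + e^(-k*(x-x0)))
Solving: e^(-k*(x-x0)) = 1/3
x = x0 + ln(3)/k
ln(3) = 1.0986
x = 18 + 1.0986/2.0
= 18 + 0.5493
= 18.55


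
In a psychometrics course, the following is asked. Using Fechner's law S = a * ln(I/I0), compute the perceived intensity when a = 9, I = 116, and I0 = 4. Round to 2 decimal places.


S = 9 * ln(116/4)
I/I0 = 29.0
ln(29.0) = 3.3673
S = 9 * 3.3673
= 30.31


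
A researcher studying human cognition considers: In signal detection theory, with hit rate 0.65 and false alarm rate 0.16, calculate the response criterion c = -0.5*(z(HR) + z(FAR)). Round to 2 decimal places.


c = -0.5 * (z(HR) + z(FAR))
z(0.65) = 0.3853
z(0.16) = -0.9945
c = -0.5 * (0.3853 + -0.9945)
= -0.5 * -0.6092
= 0.30


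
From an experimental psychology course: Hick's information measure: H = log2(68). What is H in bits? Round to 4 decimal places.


H = log2(n)
H = log2(68)
= 6.0875


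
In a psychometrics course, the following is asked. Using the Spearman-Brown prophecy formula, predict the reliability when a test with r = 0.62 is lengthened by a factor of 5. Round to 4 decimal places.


r_new = n*r / (1 + (n-1)*r)
Numerator = 5 * 0.62 = 3.1
Denominator = 1 + 4 * 0.62 = 3.48
r_new = 3.1 / 3.48
= 0.8908


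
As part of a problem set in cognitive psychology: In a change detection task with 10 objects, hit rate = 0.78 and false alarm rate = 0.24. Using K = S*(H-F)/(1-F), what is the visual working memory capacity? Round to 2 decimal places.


K = S * (H - F) / (1 - F)
H - F = 0.54
1 - F = 0.76
K = 10 * 0.54 / 0.76
= 7.11


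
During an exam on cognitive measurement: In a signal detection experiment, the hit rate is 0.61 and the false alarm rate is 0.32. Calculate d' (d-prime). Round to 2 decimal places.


d' = z(HR) - z(FAR)
z(0.61) = 0.2793
z(0.32) = -0.4677
d' = 0.2793 - -0.4677
= 0.75


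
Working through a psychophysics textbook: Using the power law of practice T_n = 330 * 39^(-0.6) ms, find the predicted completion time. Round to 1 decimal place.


T_n = 330 * 39^(-0.6)
39^(-0.6) = 0.11101
T_n = 330 * 0.11101
= 36.6 ms


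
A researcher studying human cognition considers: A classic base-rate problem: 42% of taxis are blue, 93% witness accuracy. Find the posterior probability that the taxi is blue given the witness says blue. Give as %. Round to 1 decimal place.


P(blue | says blue) = P(says blue | blue)*P(blue) / [P(says blue | blue)*P(blue) + P(says blue | not blue)*P(not blue)]
Numerator = 0.93 * 0.42 = 0.3906
False identification = 0.07 * 0.58 = 0.0406
P = 0.3906 / (0.3906 + 0.0406)
= 0.3906 / 0.4312
As percentage = 90.6


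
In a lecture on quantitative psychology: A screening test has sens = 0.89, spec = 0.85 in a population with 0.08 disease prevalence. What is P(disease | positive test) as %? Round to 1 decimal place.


PPV = (sens * prev) / (sens * prev + (1-spec) * (1-prev))
Numerator = 0.89 * 0.08 = 0.0712
P(positive and no disease) = (1 - spec) * (1 - prev) = (1 - 0.85) * (1 - 0.08) = 0.138
Denominator = 0.0712 + 0.138 = 0.2092
PPV = 0.0712 / 0.2092 = 0.340344
As percentage = 34.0


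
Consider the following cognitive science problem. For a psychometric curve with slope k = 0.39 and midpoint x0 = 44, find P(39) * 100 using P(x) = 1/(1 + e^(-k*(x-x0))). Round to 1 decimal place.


P(x) = 1/(1 + e^(-0.39*(39 - 44)))
Exponent = -0.39 * -5 = 1.95
e^(1.95) = 7.028688
P = 1/(1 + 7.028688) = 0.124553
Percentage = 12.5


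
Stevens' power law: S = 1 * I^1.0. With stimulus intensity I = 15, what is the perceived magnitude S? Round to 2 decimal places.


S = 1 * 15^1.0
15^1.0 = 15.0
S = 1 * 15.0
= 15.00


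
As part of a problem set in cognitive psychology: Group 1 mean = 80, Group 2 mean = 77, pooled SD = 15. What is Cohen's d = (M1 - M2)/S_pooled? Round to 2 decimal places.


Cohen's d = (M1 - M2) / S_pooled
= (80 - 77) / 15
= 3 / 15
= 0.20


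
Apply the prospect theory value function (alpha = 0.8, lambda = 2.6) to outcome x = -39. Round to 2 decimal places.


Since x = -39 < 0, use v(x) = -lambda*(-x)^alpha
(-x) = 39
39^0.8 = 18.7435
v(-39) = -2.6 * 18.7435
= -48.73


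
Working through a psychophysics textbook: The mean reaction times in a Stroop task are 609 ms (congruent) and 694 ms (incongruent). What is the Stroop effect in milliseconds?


Stroop effect = RT(incongruent) - RT(congruent)
= 694 - 609
= 85 ms


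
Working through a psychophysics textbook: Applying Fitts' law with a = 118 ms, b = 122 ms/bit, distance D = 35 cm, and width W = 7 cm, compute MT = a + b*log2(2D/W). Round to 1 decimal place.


MT = 118 + 122 * log2(2*35/7)
2D/W = 10.0
log2(10.0) = 3.3219
MT = 118 + 122 * 3.3219
= 523.3 ms


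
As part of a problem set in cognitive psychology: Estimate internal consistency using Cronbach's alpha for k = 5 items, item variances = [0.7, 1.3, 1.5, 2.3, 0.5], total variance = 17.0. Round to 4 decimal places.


alpha = (k/(k-1)) * (1 - sum(s_i^2)/s_total^2)
sum(item variances) = 6.3
k/(k-1) = 5/4 = 1.25
1 - 6.3/17.0 = 1 - 0.370588 = 0.629412
alpha = 1.25 * 0.629412
= 0.7868


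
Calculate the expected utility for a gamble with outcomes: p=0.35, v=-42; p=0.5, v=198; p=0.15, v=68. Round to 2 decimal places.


EU = sum(p_i * v_i)
0.35 * -42 = -14.7
0.5 * 198 = 99.0
0.15 * 68 = 10.2
EU = -14.7 + 99.0 + 10.2
= 94.50


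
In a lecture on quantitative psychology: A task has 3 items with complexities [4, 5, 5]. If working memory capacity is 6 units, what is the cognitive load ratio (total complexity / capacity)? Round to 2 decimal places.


Total complexity = 4 + 5 + 5 = 14
Load = total / capacity = 14 / 6
= 2.33


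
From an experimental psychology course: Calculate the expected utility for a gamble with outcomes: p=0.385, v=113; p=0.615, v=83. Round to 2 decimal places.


EU = sum(p_i * v_i)
0.385 * 113 = 43.505
0.615 * 83 = 51.045
EU = 43.505 + 51.045
= 94.55


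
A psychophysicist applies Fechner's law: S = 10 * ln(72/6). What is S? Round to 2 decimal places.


S = 10 * ln(72/6)
I/I0 = 12.0
ln(12.0) = 2.4849
S = 10 * 2.4849
= 24.85


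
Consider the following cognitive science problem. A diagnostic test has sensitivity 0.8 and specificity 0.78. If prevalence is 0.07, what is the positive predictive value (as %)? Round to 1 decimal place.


PPV = (sens * prev) / (sens * prev + (1-spec) * (1-prev))
Numerator = 0.8 * 0.07 = 0.056
P(positive and no disease) = (1 - spec) * (1 - prev) = (1 - 0.78) * (1 - 0.07) = 0.2046
Denominator = 0.056 + 0.2046 = 0.2606
PPV = 0.056 / 0.2606 = 0.214889
As percentage = 21.5


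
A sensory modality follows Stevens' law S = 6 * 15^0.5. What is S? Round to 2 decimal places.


S = 6 * 15^0.5
15^0.5 = 3.873
S = 6 * 3.873
= 23.24


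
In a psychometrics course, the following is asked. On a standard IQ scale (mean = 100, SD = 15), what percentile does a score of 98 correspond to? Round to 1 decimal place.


z = (IQ - mean) / SD
z = (98 - 100) / 15 = -0.1333
Percentile = Phi(-0.1333) * 100
Phi(-0.1333) = 0.446978
= 44.7


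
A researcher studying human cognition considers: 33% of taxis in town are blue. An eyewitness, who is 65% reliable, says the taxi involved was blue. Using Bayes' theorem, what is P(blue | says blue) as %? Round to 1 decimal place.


P(blue | says blue) = P(says blue | blue)*P(blue) / [P(says blue | blue)*P(blue) + P(says blue | not blue)*P(not blue)]
Numerator = 0.65 * 0.33 = 0.2145
False identification = 0.35 * 0.67 = 0.2345
P = 0.2145 / (0.2145 + 0.2345)
= 0.2145 / 0.449
As percentage = 47.8


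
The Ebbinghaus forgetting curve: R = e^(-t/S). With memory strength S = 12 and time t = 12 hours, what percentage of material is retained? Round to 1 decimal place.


R = e^(-t/S)
-t/S = -12/12 = -1.0
R = e^(-1.0) = 0.367879
Percentage = 0.367879 * 100
= 36.8


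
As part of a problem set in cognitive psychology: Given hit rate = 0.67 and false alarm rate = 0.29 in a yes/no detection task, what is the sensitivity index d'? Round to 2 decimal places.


d' = z(HR) - z(FAR)
z(0.67) = 0.4399
z(0.29) = -0.5534
d' = 0.4399 - -0.5534
= 0.99


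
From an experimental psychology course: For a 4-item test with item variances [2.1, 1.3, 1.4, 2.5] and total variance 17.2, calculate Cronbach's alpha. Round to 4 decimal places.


alpha = (k/(k-1)) * (1 - sum(s_i^2)/s_total^2)
sum(item variances) = 7.3
k/(k-1) = 4/3 = 1.333333
1 - 7.3/17.2 = 1 - 0.424419 = 0.575581
alpha = 1.333333 * 0.575581
= 0.7674


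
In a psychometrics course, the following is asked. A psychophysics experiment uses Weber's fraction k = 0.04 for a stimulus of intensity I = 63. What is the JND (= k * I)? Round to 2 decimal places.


JND = k * I
JND = 0.04 * 63
= 2.52


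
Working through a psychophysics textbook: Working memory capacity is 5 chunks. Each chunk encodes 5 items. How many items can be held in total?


Total items = chunks * items_per_chunk
= 5 * 5
= 25


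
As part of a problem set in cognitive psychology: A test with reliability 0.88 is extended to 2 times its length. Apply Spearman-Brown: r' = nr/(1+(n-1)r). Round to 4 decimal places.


r_new = n*r / (1 + (n-1)*r)
Numerator = 2 * 0.88 = 1.76
Denominator = 1 + 1 * 0.88 = 1.88
r_new = 1.76 / 1.88
= 0.9362


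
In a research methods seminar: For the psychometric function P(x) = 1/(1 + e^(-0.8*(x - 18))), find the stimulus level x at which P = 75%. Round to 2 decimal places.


At P = 0.75: 0.75 = 1/(1 + e^(-k*(x-x0)))
Solving: e^(-k*(x-x0)) = 1/3
x = x0 + ln(3)/k
ln(3) = 1.0986
x = 18 + 1.0986/0.8
= 18 + 1.3732
= 19.37


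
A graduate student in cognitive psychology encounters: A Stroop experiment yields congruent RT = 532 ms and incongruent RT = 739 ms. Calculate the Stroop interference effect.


Stroop effect = RT(incongruent) - RT(congruent)
= 739 - 532
= 207 ms


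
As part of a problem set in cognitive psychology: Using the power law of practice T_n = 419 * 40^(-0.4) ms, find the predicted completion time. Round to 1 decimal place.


T_n = 419 * 40^(-0.4)
40^(-0.4) = 0.228653
T_n = 419 * 0.228653
= 95.8 ms


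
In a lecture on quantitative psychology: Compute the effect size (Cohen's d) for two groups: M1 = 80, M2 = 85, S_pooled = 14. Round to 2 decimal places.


Cohen's d = (M1 - M2) / S_pooled
= (80 - 85) / 14
= -5 / 14
= -0.36


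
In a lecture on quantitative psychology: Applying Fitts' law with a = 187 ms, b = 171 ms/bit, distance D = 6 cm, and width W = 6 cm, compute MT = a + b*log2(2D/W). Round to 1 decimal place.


MT = 187 + 171 * log2(2*6/6)
2D/W = 2.0
log2(2.0) = 1.0
MT = 187 + 171 * 1.0
= 358.0 ms


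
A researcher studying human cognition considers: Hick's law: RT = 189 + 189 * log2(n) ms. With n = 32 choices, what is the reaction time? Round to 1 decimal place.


RT = 189 + 189 * log2(32)
log2(32) = 5.0
RT = 189 + 189 * 5.0
= 189 + 945.0
= 1134.0 ms


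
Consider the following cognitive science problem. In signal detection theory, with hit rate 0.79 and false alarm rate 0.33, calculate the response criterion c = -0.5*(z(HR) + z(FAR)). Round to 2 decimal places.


c = -0.5 * (z(HR) + z(FAR))
z(0.79) = 0.8064
z(0.33) = -0.4399
c = -0.5 * (0.8064 + -0.4399)
= -0.5 * 0.3665
= -0.18


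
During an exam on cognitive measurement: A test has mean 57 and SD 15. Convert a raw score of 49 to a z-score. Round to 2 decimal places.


z = (X - mu) / sigma
= (49 - 57) / 15
= -8 / 15
= -0.53


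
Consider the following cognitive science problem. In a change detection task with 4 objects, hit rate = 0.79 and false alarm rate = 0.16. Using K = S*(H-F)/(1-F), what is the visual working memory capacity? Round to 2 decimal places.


K = S * (H - F) / (1 - F)
H - F = 0.63
1 - F = 0.84
K = 4 * 0.63 / 0.84
= 3.00


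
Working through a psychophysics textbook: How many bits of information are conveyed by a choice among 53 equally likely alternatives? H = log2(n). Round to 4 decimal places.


H = log2(n)
H = log2(53)
= 5.7279


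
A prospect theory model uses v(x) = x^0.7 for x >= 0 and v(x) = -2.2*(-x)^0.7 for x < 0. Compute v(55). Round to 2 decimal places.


Since x = 55 >= 0, use v(x) = x^0.7
55^0.7 = 16.5293
v(55) = 16.53


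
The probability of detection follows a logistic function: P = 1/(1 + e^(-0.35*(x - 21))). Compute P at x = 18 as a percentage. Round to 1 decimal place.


P(x) = 1/(1 + e^(-0.35*(18 - 21)))
Exponent = -0.35 * -3 = 1.05
e^(1.05) = 2.857651
P = 1/(1 + 2.857651) = 0.259225
Percentage = 25.9


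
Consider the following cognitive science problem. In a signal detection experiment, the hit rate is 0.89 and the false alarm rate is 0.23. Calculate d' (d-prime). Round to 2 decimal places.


d' = z(HR) - z(FAR)
z(0.89) = 1.2265
z(0.23) = -0.7388
d' = 1.2265 - -0.7388
= 1.97


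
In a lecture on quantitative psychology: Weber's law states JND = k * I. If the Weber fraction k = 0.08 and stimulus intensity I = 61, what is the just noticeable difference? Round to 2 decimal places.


JND = k * I
JND = 0.08 * 61
= 4.88


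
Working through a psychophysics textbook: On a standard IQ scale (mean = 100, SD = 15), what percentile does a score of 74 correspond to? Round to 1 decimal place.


z = (IQ - mean) / SD
z = (74 - 100) / 15 = -1.7333
Percentile = Phi(-1.7333) * 100
Phi(-1.7333) = 0.041521
= 4.2


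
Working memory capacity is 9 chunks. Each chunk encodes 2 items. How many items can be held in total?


Total items = chunks * items_per_chunk
= 9 * 2
= 18


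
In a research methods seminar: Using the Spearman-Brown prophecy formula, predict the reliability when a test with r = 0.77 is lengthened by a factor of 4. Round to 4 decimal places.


r_new = n*r / (1 + (n-1)*r)
Numerator = 4 * 0.77 = 3.08
Denominator = 1 + 3 * 0.77 = 3.31
r_new = 3.08 / 3.31
= 0.9305


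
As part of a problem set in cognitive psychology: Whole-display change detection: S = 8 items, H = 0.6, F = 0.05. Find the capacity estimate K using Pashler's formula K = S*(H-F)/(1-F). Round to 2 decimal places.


K = S * (H - F) / (1 - F)
H - F = 0.55
1 - F = 0.95
K = 8 * 0.55 / 0.95
= 4.63
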